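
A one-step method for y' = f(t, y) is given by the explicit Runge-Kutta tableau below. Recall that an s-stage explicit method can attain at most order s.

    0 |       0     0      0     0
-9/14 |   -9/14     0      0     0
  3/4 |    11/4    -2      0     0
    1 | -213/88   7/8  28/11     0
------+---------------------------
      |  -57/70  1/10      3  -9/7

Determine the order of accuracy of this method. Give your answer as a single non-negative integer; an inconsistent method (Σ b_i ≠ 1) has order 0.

1

b = (-57/70, 1/10, 3, -9/7)
c = (0, -9/14, 3/4, 1)
Ac = (0, 0, 9/7, 237/176)
Σ b_i: (-57/70)·1 + 1/10·1 + 3·1 + (-9/7)·1 = 1 ✓
b·c: 1/10·(-9/14) + 3·3/4 + (-9/7)·1 = 9/10 ≠ 1/2 ⇒ order 1.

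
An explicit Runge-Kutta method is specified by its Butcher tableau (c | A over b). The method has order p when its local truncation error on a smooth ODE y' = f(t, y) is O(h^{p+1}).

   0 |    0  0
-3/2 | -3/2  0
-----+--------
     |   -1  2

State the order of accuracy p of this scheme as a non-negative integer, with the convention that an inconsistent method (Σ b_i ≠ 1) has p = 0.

b = (-1, 2)
c = (0, -3/2)
Σ b_i: (-1)·1 + 2·1 = 1 ✓
b·c: 2·(-3/2) = -3 ≠ 1/2 ⇒ order 1.

1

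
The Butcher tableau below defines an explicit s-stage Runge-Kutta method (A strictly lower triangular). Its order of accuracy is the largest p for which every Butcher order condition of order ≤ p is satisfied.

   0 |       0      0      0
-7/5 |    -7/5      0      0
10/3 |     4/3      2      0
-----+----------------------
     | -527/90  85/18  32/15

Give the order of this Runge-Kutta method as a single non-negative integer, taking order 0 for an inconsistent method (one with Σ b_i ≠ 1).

b = (-527/90, 85/18, 32/15)
c = (0, -7/5, 10/3)
Ac = (0, 0, -14/5)
Σ b_i: (-527/90)·1 + 85/18·1 + 32/15·1 = 1 ✓
b·c: 85/18·(-7/5) + 32/15·10/3 = 1/2 ✓
b·c²: 85/18·49/25 + 32/15·100/9 = 8899/270 ≠ 1/3 ⇒ order 2.
b·Ac: 32/15·(-14/5) = -448/75 ≠ 1/6

2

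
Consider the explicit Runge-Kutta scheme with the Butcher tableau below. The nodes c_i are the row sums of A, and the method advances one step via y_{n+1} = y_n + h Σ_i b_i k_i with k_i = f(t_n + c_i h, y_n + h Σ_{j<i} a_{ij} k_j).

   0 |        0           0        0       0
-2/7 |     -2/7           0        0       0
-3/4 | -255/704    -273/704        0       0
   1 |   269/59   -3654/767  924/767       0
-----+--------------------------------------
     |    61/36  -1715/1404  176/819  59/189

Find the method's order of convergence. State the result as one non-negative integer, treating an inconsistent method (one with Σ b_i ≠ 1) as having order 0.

b = (61/36, -1715/1404, 176/819, 59/189)
c = (0, -2/7, -3/4, 1)
Ac = (0, 0, 39/352, 27/59)
Σ b_i: 61/36·1 + (-1715/1404)·1 + 176/819·1 + 59/189·1 = 1 ✓
b·c: (-1715/1404)·(-2/7) + 176/819·(-3/4) + 59/189·1 = 1/2 ✓
b·c²: (-1715/1404)·4/49 + 176/819·9/16 + 59/189·1 = 1/3 ✓
b·Ac: 176/819·39/352 + 59/189·27/59 = 1/6 ✓
b·c³: (-1715/1404)·(-8/343) + 176/819·(-27/64) + 59/189·1 = 1/4 ✓
b·(c∘Ac): 176/819·(-117/1408) + 59/189·27/59 = 1/8 ✓
b·Ac²: 176/819·(-39/1232) + 59/189·477/1652 = 1/12 ✓
b·A²c: 59/189·63/472 = 1/24 ✓; 4 stages ⇒ order 4.

4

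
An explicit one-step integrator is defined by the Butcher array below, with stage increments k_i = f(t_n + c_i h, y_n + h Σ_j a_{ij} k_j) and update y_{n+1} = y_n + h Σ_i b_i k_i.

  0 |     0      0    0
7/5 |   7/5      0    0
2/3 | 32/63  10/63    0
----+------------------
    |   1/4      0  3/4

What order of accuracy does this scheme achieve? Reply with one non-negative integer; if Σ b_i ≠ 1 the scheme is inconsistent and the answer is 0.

b = (1/4, 0, 3/4)
c = (0, 7/5, 2/3)
Ac = (0, 0, 2/9)
Σ b_i: 1/4·1 + 3/4·1 = 1 ✓
b·c: 3/4·2/3 = 1/2 ✓
b·c²: 3/4·4/9 = 1/3 ✓
b·Ac: 3/4·2/9 = 1/6 ✓; 3 stages ⇒ order 3.

3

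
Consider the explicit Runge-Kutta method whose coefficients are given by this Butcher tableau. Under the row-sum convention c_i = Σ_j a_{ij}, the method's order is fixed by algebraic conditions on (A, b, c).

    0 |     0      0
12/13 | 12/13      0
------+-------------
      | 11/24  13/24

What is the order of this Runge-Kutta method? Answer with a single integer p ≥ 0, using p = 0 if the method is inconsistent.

b = (11/24, 13/24)
c = (0, 12/13)
Σ b_i: 11/24·1 + 13/24·1 = 1 ✓
b·c: 13/24·12/13 = 1/2 ✓; 2 stages ⇒ order 2.

2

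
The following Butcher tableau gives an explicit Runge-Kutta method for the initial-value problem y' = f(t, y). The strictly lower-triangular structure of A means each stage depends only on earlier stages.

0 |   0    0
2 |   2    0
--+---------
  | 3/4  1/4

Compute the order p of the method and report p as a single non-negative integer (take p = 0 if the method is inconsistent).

2

b = (3/4, 1/4)
c = (0, 2)
Σ b_i: 3/4·1 + 1/4·1 = 1 ✓
b·c: 1/4·2 = 1/2 ✓; 2 stages ⇒ order 2.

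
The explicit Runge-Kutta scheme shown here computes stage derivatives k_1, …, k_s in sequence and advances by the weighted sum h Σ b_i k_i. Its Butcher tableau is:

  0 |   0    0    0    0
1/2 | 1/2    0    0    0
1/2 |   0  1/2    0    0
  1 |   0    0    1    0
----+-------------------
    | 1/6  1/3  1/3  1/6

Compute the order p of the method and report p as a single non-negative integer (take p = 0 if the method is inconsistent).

b = (1/6, 1/3, 1/3, 1/6)
c = (0, 1/2, 1/2, 1)
Ac = (0, 0, 1/4, 1/2)
Σ b_i: 1/6·1 + 1/3·1 + 1/3·1 + 1/6·1 = 1 ✓
b·c: 1/3·1/2 + 1/3·1/2 + 1/6·1 = 1/2 ✓
b·c²: 1/3·1/4 + 1/3·1/4 + 1/6·1 = 1/3 ✓
b·Ac: 1/3·1/4 + 1/6·1/2 = 1/6 ✓
b·c³: 1/3·1/8 + 1/3·1/8 + 1/6·1 = 1/4 ✓
b·(c∘Ac): 1/3·1/8 + 1/6·1/2 = 1/8 ✓
b·Ac²: 1/3·1/8 + 1/6·1/4 = 1/12 ✓
b·A²c: 1/6·1/4 = 1/24 ✓; 4 stages ⇒ order 4.

4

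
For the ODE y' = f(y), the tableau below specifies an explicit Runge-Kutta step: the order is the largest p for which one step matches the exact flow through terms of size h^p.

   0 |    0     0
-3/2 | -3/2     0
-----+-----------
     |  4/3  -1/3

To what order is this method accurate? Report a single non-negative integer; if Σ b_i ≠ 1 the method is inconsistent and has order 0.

b = (4/3, -1/3)
c = (0, -3/2)
Σ b_i: 4/3·1 + (-1/3)·1 = 1 ✓
b·c: (-1/3)·(-3/2) = 1/2 ✓; 2 stages ⇒ order 2.

2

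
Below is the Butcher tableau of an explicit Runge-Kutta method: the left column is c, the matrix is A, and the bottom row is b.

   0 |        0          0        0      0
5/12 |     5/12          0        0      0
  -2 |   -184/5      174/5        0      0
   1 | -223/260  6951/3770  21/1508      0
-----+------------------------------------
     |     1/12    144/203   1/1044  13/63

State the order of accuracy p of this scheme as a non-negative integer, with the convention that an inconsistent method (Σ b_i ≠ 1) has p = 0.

b = (1/12, 144/203, 1/1044, 13/63)
c = (0, 5/12, -2, 1)
Ac = (0, 0, 29/2, 77/104)
Σ b_i: 1/12·1 + 144/203·1 + 1/1044·1 + 13/63·1 = 1 ✓
b·c: 144/203·5/12 + 1/1044·(-2) + 13/63·1 = 1/2 ✓
b·c²: 144/203·25/144 + 1/1044·4 + 13/63·1 = 1/3 ✓
b·Ac: 1/1044·29/2 + 13/63·77/104 = 1/6 ✓
b·c³: 144/203·125/1728 + 1/1044·(-8) + 13/63·1 = 1/4 ✓
b·(c∘Ac): 1/1044·(-29) + 13/63·77/104 = 1/8 ✓
b·Ac²: 1/1044·145/24 + 13/63·469/1248 = 1/12 ✓
b·A²c: 13/63·21/104 = 1/24 ✓; 4 stages ⇒ order 4.

4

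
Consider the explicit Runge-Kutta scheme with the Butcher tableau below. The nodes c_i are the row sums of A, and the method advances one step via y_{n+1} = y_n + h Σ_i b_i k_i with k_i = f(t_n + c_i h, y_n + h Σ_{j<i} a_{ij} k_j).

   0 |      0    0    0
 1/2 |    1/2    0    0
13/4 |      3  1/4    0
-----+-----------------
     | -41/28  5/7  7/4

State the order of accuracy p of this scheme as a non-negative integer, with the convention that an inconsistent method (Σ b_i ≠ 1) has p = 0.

1

b = (-41/28, 5/7, 7/4)
c = (0, 1/2, 13/4)
Ac = (0, 0, 1/8)
Σ b_i: (-41/28)·1 + 5/7·1 + 7/4·1 = 1 ✓
b·c: 5/7·1/2 + 7/4·13/4 = 677/112 ≠ 1/2 ⇒ order 1.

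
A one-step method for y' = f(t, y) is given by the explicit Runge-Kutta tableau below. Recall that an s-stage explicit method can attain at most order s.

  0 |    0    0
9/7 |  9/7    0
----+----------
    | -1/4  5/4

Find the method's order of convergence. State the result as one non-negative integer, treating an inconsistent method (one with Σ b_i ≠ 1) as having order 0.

b = (-1/4, 5/4)
c = (0, 9/7)
Σ b_i: (-1/4)·1 + 5/4·1 = 1 ✓
b·c: 5/4·9/7 = 45/28 ≠ 1/2 ⇒ order 1.

1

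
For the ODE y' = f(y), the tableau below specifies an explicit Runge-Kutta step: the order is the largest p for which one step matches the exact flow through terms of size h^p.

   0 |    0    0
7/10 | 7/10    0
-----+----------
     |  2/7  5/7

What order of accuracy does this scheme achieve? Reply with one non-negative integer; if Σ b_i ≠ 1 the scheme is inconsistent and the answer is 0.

2

b = (2/7, 5/7)
c = (0, 7/10)
Σ b_i: 2/7·1 + 5/7·1 = 1 ✓
b·c: 5/7·7/10 = 1/2 ✓; 2 stages ⇒ order 2.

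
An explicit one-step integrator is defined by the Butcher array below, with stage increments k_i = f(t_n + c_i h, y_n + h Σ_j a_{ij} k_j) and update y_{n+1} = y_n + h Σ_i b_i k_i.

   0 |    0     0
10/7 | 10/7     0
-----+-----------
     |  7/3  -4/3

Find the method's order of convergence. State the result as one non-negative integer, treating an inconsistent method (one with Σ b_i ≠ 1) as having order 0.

b = (7/3, -4/3)
c = (0, 10/7)
Σ b_i: 7/3·1 + (-4/3)·1 = 1 ✓
b·c: (-4/3)·10/7 = -40/21 ≠ 1/2 ⇒ order 1.

1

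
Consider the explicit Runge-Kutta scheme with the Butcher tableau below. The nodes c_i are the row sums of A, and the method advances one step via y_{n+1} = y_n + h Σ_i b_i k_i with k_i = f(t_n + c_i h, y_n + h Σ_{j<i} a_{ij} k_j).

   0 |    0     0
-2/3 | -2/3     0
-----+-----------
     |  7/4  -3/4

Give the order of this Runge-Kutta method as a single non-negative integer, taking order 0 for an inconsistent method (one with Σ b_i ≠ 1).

b = (7/4, -3/4)
c = (0, -2/3)
Σ b_i: 7/4·1 + (-3/4)·1 = 1 ✓
b·c: (-3/4)·(-2/3) = 1/2 ✓; 2 stages ⇒ order 2.

2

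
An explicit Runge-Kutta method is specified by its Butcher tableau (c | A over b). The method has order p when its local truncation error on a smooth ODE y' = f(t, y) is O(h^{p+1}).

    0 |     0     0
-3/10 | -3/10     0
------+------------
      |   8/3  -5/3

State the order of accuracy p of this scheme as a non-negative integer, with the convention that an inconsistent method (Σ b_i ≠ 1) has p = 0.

b = (8/3, -5/3)
c = (0, -3/10)
Σ b_i: 8/3·1 + (-5/3)·1 = 1 ✓
b·c: (-5/3)·(-3/10) = 1/2 ✓; 2 stages ⇒ order 2.

2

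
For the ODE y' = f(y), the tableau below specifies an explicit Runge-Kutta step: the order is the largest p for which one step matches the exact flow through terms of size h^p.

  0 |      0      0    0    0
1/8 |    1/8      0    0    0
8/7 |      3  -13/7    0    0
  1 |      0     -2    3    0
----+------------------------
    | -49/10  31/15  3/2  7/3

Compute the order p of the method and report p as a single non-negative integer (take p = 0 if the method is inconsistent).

b = (-49/10, 31/15, 3/2, 7/3)
c = (0, 1/8, 8/7, 1)
Ac = (0, 0, -13/56, 89/28)
Σ b_i: (-49/10)·1 + 31/15·1 + 3/2·1 + 7/3·1 = 1 ✓
b·c: 31/15·1/8 + 3/2·8/7 + 7/3·1 = 3617/840 ≠ 1/2 ⇒ order 1.

1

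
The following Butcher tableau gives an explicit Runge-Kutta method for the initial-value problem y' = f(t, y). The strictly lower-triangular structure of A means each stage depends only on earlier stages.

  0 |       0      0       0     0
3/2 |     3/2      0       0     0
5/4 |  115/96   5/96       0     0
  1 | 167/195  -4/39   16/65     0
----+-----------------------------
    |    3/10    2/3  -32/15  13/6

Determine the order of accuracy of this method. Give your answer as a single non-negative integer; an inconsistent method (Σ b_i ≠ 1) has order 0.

4

b = (3/10, 2/3, -32/15, 13/6)
c = (0, 3/2, 5/4, 1)
Ac = (0, 0, 5/64, 2/13)
Σ b_i: 3/10·1 + 2/3·1 + (-32/15)·1 + 13/6·1 = 1 ✓
b·c: 2/3·3/2 + (-32/15)·5/4 + 13/6·1 = 1/2 ✓
b·c²: 2/3·9/4 + (-32/15)·25/16 + 13/6·1 = 1/3 ✓
b·Ac: (-32/15)·5/64 + 13/6·2/13 = 1/6 ✓
b·c³: 2/3·27/8 + (-32/15)·125/64 + 13/6·1 = 1/4 ✓
b·(c∘Ac): (-32/15)·25/256 + 13/6·2/13 = 1/8 ✓
b·Ac²: (-32/15)·15/128 + 13/6·2/13 = 1/12 ✓
b·A²c: 13/6·1/52 = 1/24 ✓; 4 stages ⇒ order 4.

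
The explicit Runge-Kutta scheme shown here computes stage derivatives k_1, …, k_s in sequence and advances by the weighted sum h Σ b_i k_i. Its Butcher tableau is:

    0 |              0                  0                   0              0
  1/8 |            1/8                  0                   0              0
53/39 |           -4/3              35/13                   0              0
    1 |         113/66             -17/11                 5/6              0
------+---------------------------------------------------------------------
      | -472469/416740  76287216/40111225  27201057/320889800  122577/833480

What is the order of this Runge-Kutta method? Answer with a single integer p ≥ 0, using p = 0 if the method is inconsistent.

b = (-472469/416740, 76287216/40111225, 27201057/320889800, 122577/833480)
c = (0, 1/8, 53/39, 1)
Ac = (0, 0, 35/104, 9671/10296)
Σ b_i: (-472469/416740)·1 + 76287216/40111225·1 + 27201057/320889800·1 + 122577/833480·1 = 1 ✓
b·c: 76287216/40111225·1/8 + 27201057/320889800·53/39 + 122577/833480·1 = 1/2 ✓
b·c²: 76287216/40111225·1/64 + 27201057/320889800·2809/1521 + 122577/833480·1 = 1/3 ✓
b·Ac: 27201057/320889800·35/104 + 122577/833480·9671/10296 = 1/6 ✓
b·c³: 76287216/40111225·1/512 + 27201057/320889800·148877/59319 + 122577/833480·1 = 10907767/30005280 ≠ 1/4 ⇒ order 3.
b·(c∘Ac): 27201057/320889800·1855/4056 + 122577/833480·9671/10296 = 19463231/110019360 ≠ 1/8
b·Ac²: 27201057/320889800·35/832 + 122577/833480·4866269/3212352 = 70634059/312054912 ≠ 1/12
b·A²c: 122577/833480·175/624 = 110005/2667136 ≠ 1/24

3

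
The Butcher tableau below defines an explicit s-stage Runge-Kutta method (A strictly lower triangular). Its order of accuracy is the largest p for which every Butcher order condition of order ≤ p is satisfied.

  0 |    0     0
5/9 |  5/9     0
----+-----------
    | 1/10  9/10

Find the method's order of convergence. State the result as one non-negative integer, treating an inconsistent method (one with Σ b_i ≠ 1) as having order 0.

b = (1/10, 9/10)
c = (0, 5/9)
Σ b_i: 1/10·1 + 9/10·1 = 1 ✓
b·c: 9/10·5/9 = 1/2 ✓; 2 stages ⇒ order 2.

2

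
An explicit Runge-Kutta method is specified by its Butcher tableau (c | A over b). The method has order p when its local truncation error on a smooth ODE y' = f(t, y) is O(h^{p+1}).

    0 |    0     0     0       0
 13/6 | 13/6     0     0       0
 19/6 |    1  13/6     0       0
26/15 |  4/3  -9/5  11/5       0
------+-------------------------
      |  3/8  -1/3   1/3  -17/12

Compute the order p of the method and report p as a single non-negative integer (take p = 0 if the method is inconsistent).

b = (3/8, -1/3, 1/3, -17/12)
c = (0, 13/6, 19/6, 26/15)
Ac = (0, 0, 169/36, 46/15)
Σ b_i: 3/8·1 + (-1/3)·1 + 1/3·1 + (-17/12)·1 = -25/24 ≠ 1 ⇒ order 0.

0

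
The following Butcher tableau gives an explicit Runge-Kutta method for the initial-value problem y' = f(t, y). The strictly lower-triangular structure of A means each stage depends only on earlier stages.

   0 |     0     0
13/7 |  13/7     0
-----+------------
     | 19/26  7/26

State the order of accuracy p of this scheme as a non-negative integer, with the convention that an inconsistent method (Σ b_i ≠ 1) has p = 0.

2

b = (19/26, 7/26)
c = (0, 13/7)
Σ b_i: 19/26·1 + 7/26·1 = 1 ✓
b·c: 7/26·13/7 = 1/2 ✓; 2 stages ⇒ order 2.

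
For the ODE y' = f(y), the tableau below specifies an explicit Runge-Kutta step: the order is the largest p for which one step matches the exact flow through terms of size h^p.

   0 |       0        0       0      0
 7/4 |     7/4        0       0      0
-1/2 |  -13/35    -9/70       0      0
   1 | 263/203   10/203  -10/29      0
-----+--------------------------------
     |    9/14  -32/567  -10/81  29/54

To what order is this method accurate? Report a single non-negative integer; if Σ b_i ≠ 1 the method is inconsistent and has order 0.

b = (9/14, -32/567, -10/81, 29/54)
c = (0, 7/4, -1/2, 1)
Ac = (0, 0, -9/40, 15/58)
Σ b_i: 9/14·1 + (-32/567)·1 + (-10/81)·1 + 29/54·1 = 1 ✓
b·c: (-32/567)·7/4 + (-10/81)·(-1/2) + 29/54·1 = 1/2 ✓
b·c²: (-32/567)·49/16 + (-10/81)·1/4 + 29/54·1 = 1/3 ✓
b·Ac: (-10/81)·(-9/40) + 29/54·15/58 = 1/6 ✓
b·c³: (-32/567)·343/64 + (-10/81)·(-1/8) + 29/54·1 = 1/4 ✓
b·(c∘Ac): (-10/81)·9/80 + 29/54·15/58 = 1/8 ✓
b·Ac²: (-10/81)·(-63/160) + 29/54·15/232 = 1/12 ✓
b·A²c: 29/54·9/116 = 1/24 ✓; 4 stages ⇒ order 4.

4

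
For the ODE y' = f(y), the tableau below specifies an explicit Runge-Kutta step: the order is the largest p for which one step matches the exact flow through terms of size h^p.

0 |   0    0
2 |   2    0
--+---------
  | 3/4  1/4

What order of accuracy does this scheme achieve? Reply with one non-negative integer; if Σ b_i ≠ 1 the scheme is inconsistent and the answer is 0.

2

b = (3/4, 1/4)
c = (0, 2)
Σ b_i: 3/4·1 + 1/4·1 = 1 ✓
b·c: 1/4·2 = 1/2 ✓; 2 stages ⇒ order 2.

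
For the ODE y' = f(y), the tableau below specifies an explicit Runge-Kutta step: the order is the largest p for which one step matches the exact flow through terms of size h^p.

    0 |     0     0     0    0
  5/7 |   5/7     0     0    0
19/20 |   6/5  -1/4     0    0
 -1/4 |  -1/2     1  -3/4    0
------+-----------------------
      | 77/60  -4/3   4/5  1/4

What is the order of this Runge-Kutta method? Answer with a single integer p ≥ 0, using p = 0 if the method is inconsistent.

1

b = (77/60, -4/3, 4/5, 1/4)
c = (0, 5/7, 19/20, -1/4)
Ac = (0, 0, -5/28, 1/560)
Σ b_i: 77/60·1 + (-4/3)·1 + 4/5·1 + 1/4·1 = 1 ✓
b·c: (-4/3)·5/7 + 4/5·19/20 + 1/4·(-1/4) = -2141/8400 ≠ 1/2 ⇒ order 1.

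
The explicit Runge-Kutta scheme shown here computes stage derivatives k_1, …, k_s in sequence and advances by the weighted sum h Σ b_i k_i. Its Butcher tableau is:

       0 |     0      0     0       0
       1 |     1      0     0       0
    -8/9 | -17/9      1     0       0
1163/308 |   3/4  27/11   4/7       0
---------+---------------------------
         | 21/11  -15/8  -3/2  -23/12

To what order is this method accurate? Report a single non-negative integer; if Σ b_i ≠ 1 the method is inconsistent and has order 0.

b = (21/11, -15/8, -3/2, -23/12)
c = (0, 1, -8/9, 1163/308)
Ac = (0, 0, 1, 1349/693)
Σ b_i: 21/11·1 + (-15/8)·1 + (-3/2)·1 + (-23/12)·1 = -893/264 ≠ 1 ⇒ order 0.

0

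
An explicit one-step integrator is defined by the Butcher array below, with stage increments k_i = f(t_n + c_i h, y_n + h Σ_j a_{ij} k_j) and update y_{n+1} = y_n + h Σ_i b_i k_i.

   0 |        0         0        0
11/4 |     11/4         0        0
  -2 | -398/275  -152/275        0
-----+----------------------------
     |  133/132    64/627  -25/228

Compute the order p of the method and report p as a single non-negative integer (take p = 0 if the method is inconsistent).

3

b = (133/132, 64/627, -25/228)
c = (0, 11/4, -2)
Ac = (0, 0, -38/25)
Σ b_i: 133/132·1 + 64/627·1 + (-25/228)·1 = 1 ✓
b·c: 64/627·11/4 + (-25/228)·(-2) = 1/2 ✓
b·c²: 64/627·121/16 + (-25/228)·4 = 1/3 ✓
b·Ac: (-25/228)·(-38/25) = 1/6 ✓; 3 stages ⇒ order 3.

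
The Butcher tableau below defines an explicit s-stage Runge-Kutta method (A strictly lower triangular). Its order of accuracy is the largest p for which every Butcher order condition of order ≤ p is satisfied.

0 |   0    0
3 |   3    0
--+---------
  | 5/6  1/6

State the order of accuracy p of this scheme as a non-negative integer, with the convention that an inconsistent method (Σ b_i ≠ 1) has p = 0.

2

b = (5/6, 1/6)
c = (0, 3)
Σ b_i: 5/6·1 + 1/6·1 = 1 ✓
b·c: 1/6·3 = 1/2 ✓; 2 stages ⇒ order 2.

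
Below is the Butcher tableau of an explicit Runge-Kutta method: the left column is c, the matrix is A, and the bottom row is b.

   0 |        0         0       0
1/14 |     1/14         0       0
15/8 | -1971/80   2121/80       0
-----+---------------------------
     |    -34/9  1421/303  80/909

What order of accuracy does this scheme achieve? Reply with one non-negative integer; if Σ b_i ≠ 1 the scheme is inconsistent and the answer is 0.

3

b = (-34/9, 1421/303, 80/909)
c = (0, 1/14, 15/8)
Ac = (0, 0, 303/160)
Σ b_i: (-34/9)·1 + 1421/303·1 + 80/909·1 = 1 ✓
b·c: 1421/303·1/14 + 80/909·15/8 = 1/2 ✓
b·c²: 1421/303·1/196 + 80/909·225/64 = 1/3 ✓
b·Ac: 80/909·303/160 = 1/6 ✓; 3 stages ⇒ order 3.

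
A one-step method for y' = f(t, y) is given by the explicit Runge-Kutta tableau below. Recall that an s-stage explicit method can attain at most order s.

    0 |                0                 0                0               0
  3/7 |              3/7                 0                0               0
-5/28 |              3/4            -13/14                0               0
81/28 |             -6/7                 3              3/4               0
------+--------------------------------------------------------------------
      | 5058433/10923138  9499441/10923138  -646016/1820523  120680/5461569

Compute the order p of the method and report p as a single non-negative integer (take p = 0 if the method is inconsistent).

b = (5058433/10923138, 9499441/10923138, -646016/1820523, 120680/5461569)
c = (0, 3/7, -5/28, 81/28)
Ac = (0, 0, -39/98, 129/112)
Σ b_i: 5058433/10923138·1 + 9499441/10923138·1 + (-646016/1820523)·1 + 120680/5461569·1 = 1 ✓
b·c: 9499441/10923138·3/7 + (-646016/1820523)·(-5/28) + 120680/5461569·81/28 = 1/2 ✓
b·c²: 9499441/10923138·9/49 + (-646016/1820523)·25/784 + 120680/5461569·6561/784 = 1/3 ✓
b·Ac: (-646016/1820523)·(-39/98) + 120680/5461569·129/112 = 1/6 ✓
b·c³: 9499441/10923138·27/343 + (-646016/1820523)·(-125/21952) + 120680/5461569·531441/21952 = 432048053/713645016 ≠ 1/4 ⇒ order 3.
b·(c∘Ac): (-646016/1820523)·195/2744 + 120680/5461569·10449/3136 = 1644995/33983096 ≠ 1/8
b·Ac²: (-646016/1820523)·(-117/686) + 120680/5461569·1803/3136 = 7465267/101949288 ≠ 1/12
b·A²c: 120680/5461569·(-117/392) = -28015/4247887 ≠ 1/24

3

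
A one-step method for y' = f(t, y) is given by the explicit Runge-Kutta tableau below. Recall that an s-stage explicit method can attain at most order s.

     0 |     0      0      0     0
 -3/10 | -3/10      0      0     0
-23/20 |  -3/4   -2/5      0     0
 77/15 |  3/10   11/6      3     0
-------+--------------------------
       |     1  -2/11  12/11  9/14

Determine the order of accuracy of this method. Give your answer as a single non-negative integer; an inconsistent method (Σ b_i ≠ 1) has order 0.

0

b = (1, -2/11, 12/11, 9/14)
c = (0, -3/10, -23/20, 77/15)
Ac = (0, 0, 3/25, -4)
Σ b_i: 1·1 + (-2/11)·1 + 12/11·1 + 9/14·1 = 393/154 ≠ 1 ⇒ order 0.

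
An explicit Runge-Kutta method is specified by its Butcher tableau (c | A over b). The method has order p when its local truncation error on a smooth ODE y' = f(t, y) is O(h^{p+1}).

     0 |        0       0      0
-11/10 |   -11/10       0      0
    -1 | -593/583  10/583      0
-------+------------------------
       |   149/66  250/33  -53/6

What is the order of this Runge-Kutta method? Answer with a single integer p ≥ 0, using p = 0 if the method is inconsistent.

b = (149/66, 250/33, -53/6)
c = (0, -11/10, -1)
Ac = (0, 0, -1/53)
Σ b_i: 149/66·1 + 250/33·1 + (-53/6)·1 = 1 ✓
b·c: 250/33·(-11/10) + (-53/6)·(-1) = 1/2 ✓
b·c²: 250/33·121/100 + (-53/6)·1 = 1/3 ✓
b·Ac: (-53/6)·(-1/53) = 1/6 ✓; 3 stages ⇒ order 3.

3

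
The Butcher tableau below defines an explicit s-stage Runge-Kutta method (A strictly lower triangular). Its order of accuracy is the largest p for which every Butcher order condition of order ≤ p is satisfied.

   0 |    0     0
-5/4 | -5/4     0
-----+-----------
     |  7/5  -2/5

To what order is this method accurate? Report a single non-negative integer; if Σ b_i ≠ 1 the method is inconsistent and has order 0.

2

b = (7/5, -2/5)
c = (0, -5/4)
Σ b_i: 7/5·1 + (-2/5)·1 = 1 ✓
b·c: (-2/5)·(-5/4) = 1/2 ✓; 2 stages ⇒ order 2.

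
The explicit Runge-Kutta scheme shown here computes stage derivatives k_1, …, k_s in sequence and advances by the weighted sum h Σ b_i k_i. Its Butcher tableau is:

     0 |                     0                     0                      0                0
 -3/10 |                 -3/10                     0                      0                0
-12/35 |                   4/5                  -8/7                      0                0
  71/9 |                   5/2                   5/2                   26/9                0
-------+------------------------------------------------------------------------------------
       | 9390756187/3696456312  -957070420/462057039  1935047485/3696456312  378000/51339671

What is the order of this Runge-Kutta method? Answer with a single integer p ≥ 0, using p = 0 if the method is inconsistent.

3

b = (9390756187/3696456312, -957070420/462057039, 1935047485/3696456312, 378000/51339671)
c = (0, -3/10, -12/35, 71/9)
Ac = (0, 0, 12/35, -731/420)
Σ b_i: 9390756187/3696456312·1 + (-957070420/462057039)·1 + 1935047485/3696456312·1 + 378000/51339671·1 = 1 ✓
b·c: (-957070420/462057039)·(-3/10) + 1935047485/3696456312·(-12/35) + 378000/51339671·71/9 = 1/2 ✓
b·c²: (-957070420/462057039)·9/100 + 1935047485/3696456312·144/1225 + 378000/51339671·5041/81 = 1/3 ✓
b·Ac: 1935047485/3696456312·12/35 + 378000/51339671·(-731/420) = 1/6 ✓
b·c³: (-957070420/462057039)·(-27/1000) + 1935047485/3696456312·(-1728/42875) + 378000/51339671·357911/729 = 1770660840119/485159890950 ≠ 1/4 ⇒ order 3.
b·(c∘Ac): 1935047485/3696456312·(-144/1225) + 378000/51339671·(-51901/3780) = -41746806/256698355 ≠ 1/8
b·Ac²: 1935047485/3696456312·(-18/175) + 378000/51339671·5533/9800 = -357131297/7187553940 ≠ 1/12
b·A²c: 378000/51339671·104/105 = 374400/51339671 ≠ 1/24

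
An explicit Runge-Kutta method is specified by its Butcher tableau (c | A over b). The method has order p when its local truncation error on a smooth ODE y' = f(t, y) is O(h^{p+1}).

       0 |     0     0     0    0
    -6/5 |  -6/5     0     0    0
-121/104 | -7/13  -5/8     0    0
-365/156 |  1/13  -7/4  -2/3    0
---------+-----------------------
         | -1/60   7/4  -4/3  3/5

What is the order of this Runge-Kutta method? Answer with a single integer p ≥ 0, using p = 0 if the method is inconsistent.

1

b = (-1/60, 7/4, -4/3, 3/5)
c = (0, -6/5, -121/104, -365/156)
Ac = (0, 0, 3/4, 2243/780)
Σ b_i: (-1/60)·1 + 7/4·1 + (-4/3)·1 + 3/5·1 = 1 ✓
b·c: 7/4·(-6/5) + (-4/3)·(-121/104) + 3/5·(-365/156) = -1523/780 ≠ 1/2 ⇒ order 1.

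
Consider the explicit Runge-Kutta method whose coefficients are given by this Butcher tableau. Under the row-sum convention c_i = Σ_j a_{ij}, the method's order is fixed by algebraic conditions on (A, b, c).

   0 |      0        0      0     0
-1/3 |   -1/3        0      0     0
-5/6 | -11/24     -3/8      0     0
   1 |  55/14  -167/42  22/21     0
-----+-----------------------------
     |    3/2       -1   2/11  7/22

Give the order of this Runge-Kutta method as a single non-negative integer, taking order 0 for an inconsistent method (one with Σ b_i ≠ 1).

b = (3/2, -1, 2/11, 7/22)
c = (0, -1/3, -5/6, 1)
Ac = (0, 0, 1/8, 19/42)
Σ b_i: 3/2·1 + (-1)·1 + 2/11·1 + 7/22·1 = 1 ✓
b·c: (-1)·(-1/3) + 2/11·(-5/6) + 7/22·1 = 1/2 ✓
b·c²: (-1)·1/9 + 2/11·25/36 + 7/22·1 = 1/3 ✓
b·Ac: 2/11·1/8 + 7/22·19/42 = 1/6 ✓
b·c³: (-1)·(-1/27) + 2/11·(-125/216) + 7/22·1 = 1/4 ✓
b·(c∘Ac): 2/11·(-5/48) + 7/22·19/42 = 1/8 ✓
b·Ac²: 2/11·(-1/24) + 7/22·2/7 = 1/12 ✓
b·A²c: 7/22·11/84 = 1/24 ✓; 4 stages ⇒ order 4.

4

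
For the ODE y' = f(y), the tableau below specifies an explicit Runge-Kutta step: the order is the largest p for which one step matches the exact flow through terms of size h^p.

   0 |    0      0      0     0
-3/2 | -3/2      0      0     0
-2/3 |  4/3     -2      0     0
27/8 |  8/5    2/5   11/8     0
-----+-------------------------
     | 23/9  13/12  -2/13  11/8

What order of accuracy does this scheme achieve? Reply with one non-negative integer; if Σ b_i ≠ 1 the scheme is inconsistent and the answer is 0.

0

b = (23/9, 13/12, -2/13, 11/8)
c = (0, -3/2, -2/3, 27/8)
Ac = (0, 0, 3, -91/60)
Σ b_i: 23/9·1 + 13/12·1 + (-2/13)·1 + 11/8·1 = 4549/936 ≠ 1 ⇒ order 0.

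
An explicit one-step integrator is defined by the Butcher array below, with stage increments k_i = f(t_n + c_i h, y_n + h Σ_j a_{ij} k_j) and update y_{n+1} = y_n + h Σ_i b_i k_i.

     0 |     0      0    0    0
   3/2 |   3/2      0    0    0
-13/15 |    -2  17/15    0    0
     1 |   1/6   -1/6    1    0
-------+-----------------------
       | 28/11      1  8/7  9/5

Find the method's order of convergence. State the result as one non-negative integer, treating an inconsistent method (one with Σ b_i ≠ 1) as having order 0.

b = (28/11, 1, 8/7, 9/5)
c = (0, 3/2, -13/15, 1)
Ac = (0, 0, 17/10, -67/60)
Σ b_i: 28/11·1 + 1·1 + 8/7·1 + 9/5·1 = 2498/385 ≠ 1 ⇒ order 0.

0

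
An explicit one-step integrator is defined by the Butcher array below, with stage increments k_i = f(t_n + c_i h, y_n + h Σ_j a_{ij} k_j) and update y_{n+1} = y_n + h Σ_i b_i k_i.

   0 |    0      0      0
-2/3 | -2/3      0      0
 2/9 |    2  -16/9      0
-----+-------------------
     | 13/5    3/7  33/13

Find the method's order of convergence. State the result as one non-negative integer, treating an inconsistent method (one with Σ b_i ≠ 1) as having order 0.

0

b = (13/5, 3/7, 33/13)
c = (0, -2/3, 2/9)
Ac = (0, 0, 32/27)
Σ b_i: 13/5·1 + 3/7·1 + 33/13·1 = 2533/455 ≠ 1 ⇒ order 0.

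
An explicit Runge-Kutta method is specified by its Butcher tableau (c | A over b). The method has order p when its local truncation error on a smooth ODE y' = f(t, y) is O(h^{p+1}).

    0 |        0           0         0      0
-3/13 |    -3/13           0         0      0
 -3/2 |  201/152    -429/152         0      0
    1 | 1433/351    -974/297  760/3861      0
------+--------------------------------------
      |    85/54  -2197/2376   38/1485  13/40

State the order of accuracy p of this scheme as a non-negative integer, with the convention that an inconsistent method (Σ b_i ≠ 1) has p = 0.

4

b = (85/54, -2197/2376, 38/1485, 13/40)
c = (0, -3/13, -3/2, 1)
Ac = (0, 0, 99/152, 6/13)
Σ b_i: 85/54·1 + (-2197/2376)·1 + 38/1485·1 + 13/40·1 = 1 ✓
b·c: (-2197/2376)·(-3/13) + 38/1485·(-3/2) + 13/40·1 = 1/2 ✓
b·c²: (-2197/2376)·9/169 + 38/1485·9/4 + 13/40·1 = 1/3 ✓
b·Ac: 38/1485·99/152 + 13/40·6/13 = 1/6 ✓
b·c³: (-2197/2376)·(-27/2197) + 38/1485·(-27/8) + 13/40·1 = 1/4 ✓
b·(c∘Ac): 38/1485·(-297/304) + 13/40·6/13 = 1/8 ✓
b·Ac²: 38/1485·(-297/1976) + 13/40·136/507 = 1/12 ✓
b·A²c: 13/40·5/39 = 1/24 ✓; 4 stages ⇒ order 4.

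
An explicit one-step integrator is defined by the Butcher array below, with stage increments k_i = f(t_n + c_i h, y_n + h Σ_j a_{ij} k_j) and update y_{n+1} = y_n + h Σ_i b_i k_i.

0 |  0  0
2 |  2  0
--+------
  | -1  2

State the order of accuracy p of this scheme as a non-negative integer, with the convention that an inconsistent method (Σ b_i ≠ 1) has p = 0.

b = (-1, 2)
c = (0, 2)
Σ b_i: (-1)·1 + 2·1 = 1 ✓
b·c: 2·2 = 4 ≠ 1/2 ⇒ order 1.

1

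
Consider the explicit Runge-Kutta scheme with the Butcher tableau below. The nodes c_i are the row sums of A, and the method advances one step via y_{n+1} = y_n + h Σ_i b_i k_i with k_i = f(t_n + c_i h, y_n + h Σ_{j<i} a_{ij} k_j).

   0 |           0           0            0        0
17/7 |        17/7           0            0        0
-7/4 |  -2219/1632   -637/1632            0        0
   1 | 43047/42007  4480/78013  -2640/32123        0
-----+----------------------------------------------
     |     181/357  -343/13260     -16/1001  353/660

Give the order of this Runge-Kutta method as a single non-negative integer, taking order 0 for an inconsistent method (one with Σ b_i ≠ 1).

b = (181/357, -343/13260, -16/1001, 353/660)
c = (0, 17/7, -7/4, 1)
Ac = (0, 0, -91/96, 100/353)
Σ b_i: 181/357·1 + (-343/13260)·1 + (-16/1001)·1 + 353/660·1 = 1 ✓
b·c: (-343/13260)·17/7 + (-16/1001)·(-7/4) + 353/660·1 = 1/2 ✓
b·c²: (-343/13260)·289/49 + (-16/1001)·49/16 + 353/660·1 = 1/3 ✓
b·Ac: (-16/1001)·(-91/96) + 353/660·100/353 = 1/6 ✓
b·c³: (-343/13260)·4913/343 + (-16/1001)·(-343/64) + 353/660·1 = 1/4 ✓
b·(c∘Ac): (-16/1001)·637/384 + 353/660·100/353 = 1/8 ✓
b·Ac²: (-16/1001)·(-221/96) + 353/660·215/2471 = 1/12 ✓
b·A²c: 353/660·55/706 = 1/24 ✓; 4 stages ⇒ order 4.

4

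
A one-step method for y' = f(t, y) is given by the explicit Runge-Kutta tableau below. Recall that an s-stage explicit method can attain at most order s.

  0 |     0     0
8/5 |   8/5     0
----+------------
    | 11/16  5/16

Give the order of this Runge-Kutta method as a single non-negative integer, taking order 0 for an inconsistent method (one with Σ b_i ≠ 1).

b = (11/16, 5/16)
c = (0, 8/5)
Σ b_i: 11/16·1 + 5/16·1 = 1 ✓
b·c: 5/16·8/5 = 1/2 ✓; 2 stages ⇒ order 2.

2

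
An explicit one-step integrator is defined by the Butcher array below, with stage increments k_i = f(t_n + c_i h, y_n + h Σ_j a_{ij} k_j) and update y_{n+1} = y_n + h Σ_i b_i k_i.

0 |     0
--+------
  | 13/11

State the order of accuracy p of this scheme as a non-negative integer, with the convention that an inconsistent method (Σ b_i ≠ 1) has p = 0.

b = (13/11)
c = (0)
Σ b_i: 13/11·1 = 13/11 ≠ 1 ⇒ order 0.

0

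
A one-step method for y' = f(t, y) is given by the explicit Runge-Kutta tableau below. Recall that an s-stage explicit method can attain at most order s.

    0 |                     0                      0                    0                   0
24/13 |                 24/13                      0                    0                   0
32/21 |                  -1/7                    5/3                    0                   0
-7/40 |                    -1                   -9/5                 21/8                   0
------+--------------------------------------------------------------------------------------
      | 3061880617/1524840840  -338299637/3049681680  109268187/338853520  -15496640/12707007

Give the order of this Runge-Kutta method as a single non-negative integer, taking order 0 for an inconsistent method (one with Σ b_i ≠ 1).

3

b = (3061880617/1524840840, -338299637/3049681680, 109268187/338853520, -15496640/12707007)
c = (0, 24/13, 32/21, -7/40)
Ac = (0, 0, 40/13, 44/65)
Σ b_i: 3061880617/1524840840·1 + (-338299637/3049681680)·1 + 109268187/338853520·1 + (-15496640/12707007)·1 = 1 ✓
b·c: (-338299637/3049681680)·24/13 + 109268187/338853520·32/21 + (-15496640/12707007)·(-7/40) = 1/2 ✓
b·c²: (-338299637/3049681680)·576/169 + 109268187/338853520·1024/441 + (-15496640/12707007)·49/1600 = 1/3 ✓
b·Ac: 109268187/338853520·40/13 + (-15496640/12707007)·44/65 = 1/6 ✓
b·c³: (-338299637/3049681680)·13824/2197 + 109268187/338853520·32768/9261 + (-15496640/12707007)·(-343/64000) = 311872863853/693802582200 ≠ 1/4 ⇒ order 3.
b·(c∘Ac): 109268187/338853520·1280/273 + (-15496640/12707007)·(-77/650) = 1368103408/825955455 ≠ 1/8
b·Ac²: 109268187/338853520·960/169 + (-15496640/12707007)·(-704/17745) = 6522205868/3469012911 ≠ 1/12
b·A²c: (-15496640/12707007)·105/13 = -542382400/55063697 ≠ 1/24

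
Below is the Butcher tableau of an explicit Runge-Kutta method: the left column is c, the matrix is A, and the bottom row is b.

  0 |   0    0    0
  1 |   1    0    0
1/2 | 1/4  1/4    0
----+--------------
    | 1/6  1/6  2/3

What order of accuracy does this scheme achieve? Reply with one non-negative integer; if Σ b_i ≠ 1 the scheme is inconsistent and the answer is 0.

b = (1/6, 1/6, 2/3)
c = (0, 1, 1/2)
Ac = (0, 0, 1/4)
Σ b_i: 1/6·1 + 1/6·1 + 2/3·1 = 1 ✓
b·c: 1/6·1 + 2/3·1/2 = 1/2 ✓
b·c²: 1/6·1 + 2/3·1/4 = 1/3 ✓
b·Ac: 2/3·1/4 = 1/6 ✓; 3 stages ⇒ order 3.

3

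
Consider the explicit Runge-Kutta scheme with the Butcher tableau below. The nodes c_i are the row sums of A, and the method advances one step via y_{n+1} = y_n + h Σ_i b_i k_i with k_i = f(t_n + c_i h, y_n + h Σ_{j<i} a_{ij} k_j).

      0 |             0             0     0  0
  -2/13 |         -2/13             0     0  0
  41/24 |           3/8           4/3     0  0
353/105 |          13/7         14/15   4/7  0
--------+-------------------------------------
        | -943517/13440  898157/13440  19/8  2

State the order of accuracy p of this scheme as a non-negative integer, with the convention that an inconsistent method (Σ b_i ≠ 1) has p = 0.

2

b = (-943517/13440, 898157/13440, 19/8, 2)
c = (0, -2/13, 41/24, 353/105)
Ac = (0, 0, -8/39, 2273/2730)
Σ b_i: (-943517/13440)·1 + 898157/13440·1 + 19/8·1 + 2·1 = 1 ✓
b·c: 898157/13440·(-2/13) + 19/8·41/24 + 2·353/105 = 1/2 ✓
b·c²: 898157/13440·4/169 + 19/8·1681/576 + 2·124609/11025 = 2283493103/73382400 ≠ 1/3 ⇒ order 2.
b·Ac: 19/8·(-8/39) + 2·2273/2730 = 536/455 ≠ 1/6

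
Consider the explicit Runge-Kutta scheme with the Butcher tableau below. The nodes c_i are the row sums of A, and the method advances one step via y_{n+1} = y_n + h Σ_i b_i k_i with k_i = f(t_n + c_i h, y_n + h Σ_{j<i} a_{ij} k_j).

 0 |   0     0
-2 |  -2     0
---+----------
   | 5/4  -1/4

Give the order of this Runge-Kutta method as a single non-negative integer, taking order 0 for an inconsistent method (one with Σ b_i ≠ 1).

b = (5/4, -1/4)
c = (0, -2)
Σ b_i: 5/4·1 + (-1/4)·1 = 1 ✓
b·c: (-1/4)·(-2) = 1/2 ✓; 2 stages ⇒ order 2.

2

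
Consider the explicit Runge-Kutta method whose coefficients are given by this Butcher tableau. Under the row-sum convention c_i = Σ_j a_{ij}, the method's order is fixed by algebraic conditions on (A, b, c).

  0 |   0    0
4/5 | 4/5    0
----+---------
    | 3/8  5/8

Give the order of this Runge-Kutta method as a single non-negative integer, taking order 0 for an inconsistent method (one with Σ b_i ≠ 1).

b = (3/8, 5/8)
c = (0, 4/5)
Σ b_i: 3/8·1 + 5/8·1 = 1 ✓
b·c: 5/8·4/5 = 1/2 ✓; 2 stages ⇒ order 2.

2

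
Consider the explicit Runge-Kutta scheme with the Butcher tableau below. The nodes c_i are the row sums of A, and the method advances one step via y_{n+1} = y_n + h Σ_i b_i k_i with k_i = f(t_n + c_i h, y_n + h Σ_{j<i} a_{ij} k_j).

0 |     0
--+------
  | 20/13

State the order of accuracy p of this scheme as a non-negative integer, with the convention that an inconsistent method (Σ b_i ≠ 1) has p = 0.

0

b = (20/13)
c = (0)
Σ b_i: 20/13·1 = 20/13 ≠ 1 ⇒ order 0.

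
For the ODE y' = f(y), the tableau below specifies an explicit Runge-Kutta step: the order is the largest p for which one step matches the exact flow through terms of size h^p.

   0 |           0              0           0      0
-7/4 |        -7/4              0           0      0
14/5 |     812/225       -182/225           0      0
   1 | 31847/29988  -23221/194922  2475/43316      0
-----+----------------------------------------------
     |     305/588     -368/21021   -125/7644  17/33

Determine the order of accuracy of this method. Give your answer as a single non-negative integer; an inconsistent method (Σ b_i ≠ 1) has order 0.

4

b = (305/588, -368/21021, -125/7644, 17/33)
c = (0, -7/4, 14/5, 1)
Ac = (0, 0, 637/450, 451/1224)
Σ b_i: 305/588·1 + (-368/21021)·1 + (-125/7644)·1 + 17/33·1 = 1 ✓
b·c: (-368/21021)·(-7/4) + (-125/7644)·14/5 + 17/33·1 = 1/2 ✓
b·c²: (-368/21021)·49/16 + (-125/7644)·196/25 + 17/33·1 = 1/3 ✓
b·Ac: (-125/7644)·637/450 + 17/33·451/1224 = 1/6 ✓
b·c³: (-368/21021)·(-343/64) + (-125/7644)·2744/125 + 17/33·1 = 1/4 ✓
b·(c∘Ac): (-125/7644)·4459/1125 + 17/33·451/1224 = 1/8 ✓
b·Ac²: (-125/7644)·(-4459/1800) + 17/33·407/4896 = 1/12 ✓
b·A²c: 17/33·11/136 = 1/24 ✓; 4 stages ⇒ order 4.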